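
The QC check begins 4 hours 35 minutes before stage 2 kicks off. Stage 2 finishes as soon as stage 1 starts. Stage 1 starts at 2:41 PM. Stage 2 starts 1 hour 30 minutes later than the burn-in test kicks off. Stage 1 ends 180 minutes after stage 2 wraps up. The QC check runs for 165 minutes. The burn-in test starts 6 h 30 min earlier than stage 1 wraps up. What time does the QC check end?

Stage 2 ends at 2:41 PM.
Stage 1 ends at 2:41 PM + 180 min = 5:41 PM.
The burn-in test starts at 5:41 PM − 390 min = 11:11 AM.
Stage 2 starts at 11:11 AM + 90 min = 12:41 PM.
The QC check starts at 12:41 PM − 275 min = 8:06 AM.
The QC check ends at 8:06 AM + 165 min = 10:51 AM.

10:51 AM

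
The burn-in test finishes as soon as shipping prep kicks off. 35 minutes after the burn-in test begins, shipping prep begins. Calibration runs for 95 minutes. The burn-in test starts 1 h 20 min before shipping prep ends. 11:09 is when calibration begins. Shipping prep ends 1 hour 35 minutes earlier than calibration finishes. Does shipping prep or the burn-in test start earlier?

Calibration ends at 11:09 + 95 min = 12:44.
Shipping prep ends at 12:44 − 95 min = 11:09.
The burn-in test starts at 11:09 − 80 min = 09:49.
Shipping prep starts at 09:49 + 35 min = 10:24.
Shipping prep starts at 10:24 and the burn-in test starts at 09:49, so the burn-in test is first.

the burn-in test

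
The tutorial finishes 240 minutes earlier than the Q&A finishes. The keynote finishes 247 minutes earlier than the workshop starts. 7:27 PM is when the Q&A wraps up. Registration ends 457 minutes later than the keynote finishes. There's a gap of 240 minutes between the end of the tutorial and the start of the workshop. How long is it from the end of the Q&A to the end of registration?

3.5 hours

The tutorial ends at 7:27 PM − 240 min = 3:27 PM.
The workshop starts at 3:27 PM + 240 min = 7:27 PM.
The keynote ends at 7:27 PM − 247 min = 3:20 PM.
Registration ends at 3:20 PM + 457 min = 10:57 PM.
From 7:27 PM to 10:57 PM is 3.5 hours.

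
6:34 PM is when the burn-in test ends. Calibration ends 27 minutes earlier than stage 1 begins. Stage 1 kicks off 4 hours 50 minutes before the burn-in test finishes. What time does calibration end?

1:17 PM

Stage 1 starts at 6:34 PM − 290 min = 1:44 PM.
Calibration ends at 1:44 PM − 27 min = 1:17 PM.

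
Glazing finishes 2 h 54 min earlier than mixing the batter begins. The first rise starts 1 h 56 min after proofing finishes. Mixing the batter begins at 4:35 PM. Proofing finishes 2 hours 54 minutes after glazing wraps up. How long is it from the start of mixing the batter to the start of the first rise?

116 minutes

Glazing ends at 4:35 PM − 174 min = 1:41 PM.
Proofing ends at 1:41 PM + 174 min = 4:35 PM.
The first rise starts at 4:35 PM + 116 min = 6:31 PM.
From 4:35 PM to 6:31 PM is 116 minutes.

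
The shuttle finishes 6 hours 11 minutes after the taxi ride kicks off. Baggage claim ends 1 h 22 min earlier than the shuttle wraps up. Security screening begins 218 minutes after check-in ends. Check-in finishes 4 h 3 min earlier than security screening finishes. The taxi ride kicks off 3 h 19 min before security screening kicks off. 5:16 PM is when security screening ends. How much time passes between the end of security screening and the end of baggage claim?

1 hour 5 minutes

Check-in ends at 5:16 PM − 243 min = 1:13 PM.
Security screening starts at 1:13 PM + 218 min = 4:51 PM.
The taxi ride starts at 4:51 PM − 199 min = 1:32 PM.
The shuttle ends at 1:32 PM + 371 min = 7:43 PM.
Baggage claim ends at 7:43 PM − 82 min = 6:21 PM.
From 5:16 PM to 6:21 PM is 1 hour 5 minutes.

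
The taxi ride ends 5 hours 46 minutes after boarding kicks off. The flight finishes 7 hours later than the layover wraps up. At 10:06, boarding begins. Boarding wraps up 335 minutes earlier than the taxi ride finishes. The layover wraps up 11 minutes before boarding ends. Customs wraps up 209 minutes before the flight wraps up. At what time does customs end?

13:37

The taxi ride ends at 10:06 + 346 min = 15:52.
Boarding ends at 15:52 − 335 min = 10:17.
The layover ends at 10:17 − 11 min = 10:06.
The flight ends at 10:06 + 420 min = 17:06.
Customs ends at 17:06 − 209 min = 13:37.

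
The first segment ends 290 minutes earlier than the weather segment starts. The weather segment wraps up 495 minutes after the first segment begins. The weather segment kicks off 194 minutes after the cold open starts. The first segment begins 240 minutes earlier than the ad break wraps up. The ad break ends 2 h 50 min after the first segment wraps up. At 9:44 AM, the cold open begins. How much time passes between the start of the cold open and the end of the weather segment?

The weather segment starts at 9:44 AM + 194 min = 12:58 PM.
The first segment ends at 12:58 PM − 290 min = 8:08 AM.
The ad break ends at 8:08 AM + 170 min = 10:58 AM.
The first segment starts at 10:58 AM − 240 min = 6:58 AM.
The weather segment ends at 6:58 AM + 495 min = 3:13 PM.
From 9:44 AM to 3:13 PM is 5 hours 29 minutes.

5 hours 29 minutes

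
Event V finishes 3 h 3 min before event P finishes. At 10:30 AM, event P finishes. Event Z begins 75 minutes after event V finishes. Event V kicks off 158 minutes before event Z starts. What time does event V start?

Event V ends at 10:30 AM − 183 min = 7:27 AM.
Event Z starts at 7:27 AM + 75 min = 8:42 AM.
Event V starts at 8:42 AM − 158 min = 6:04 AM.

6:04 AM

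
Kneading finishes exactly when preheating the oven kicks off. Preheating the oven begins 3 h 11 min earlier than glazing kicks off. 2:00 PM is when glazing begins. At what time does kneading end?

Preheating the oven starts at 2:00 PM − 191 min = 10:49 AM.
So kneading ends at 10:49 AM.

10:49 AM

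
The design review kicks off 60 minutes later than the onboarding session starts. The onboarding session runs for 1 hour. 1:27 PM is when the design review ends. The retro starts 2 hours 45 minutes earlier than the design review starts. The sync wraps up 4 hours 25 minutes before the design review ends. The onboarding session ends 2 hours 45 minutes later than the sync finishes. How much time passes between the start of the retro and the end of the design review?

4 h 25 min

The sync ends at 1:27 PM − 265 min = 9:02 AM.
The onboarding session ends at 9:02 AM + 165 min = 11:47 AM.
The onboarding session starts at 11:47 AM − 60 min = 10:47 AM.
The design review starts at 10:47 AM + 60 min = 11:47 AM.
The retro starts at 11:47 AM − 165 min = 9:02 AM.
From 9:02 AM to 1:27 PM is 4 h 25 min.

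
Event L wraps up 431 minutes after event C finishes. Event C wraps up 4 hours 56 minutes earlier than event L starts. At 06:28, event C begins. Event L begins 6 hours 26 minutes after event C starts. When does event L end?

15:09

Event L starts at 06:28 + 386 min = 12:54.
Event C ends at 12:54 − 296 min = 07:58.
Event L ends at 07:58 + 431 min = 15:09.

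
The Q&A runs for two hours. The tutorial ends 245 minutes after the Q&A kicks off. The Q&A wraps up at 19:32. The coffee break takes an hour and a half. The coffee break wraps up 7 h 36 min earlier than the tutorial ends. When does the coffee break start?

The Q&A starts at 19:32 − 120 min = 17:32.
The tutorial ends at 17:32 + 245 min = 21:37.
The coffee break ends at 21:37 − 456 min = 14:01.
The coffee break starts at 14:01 − 90 min = 12:31.

12:31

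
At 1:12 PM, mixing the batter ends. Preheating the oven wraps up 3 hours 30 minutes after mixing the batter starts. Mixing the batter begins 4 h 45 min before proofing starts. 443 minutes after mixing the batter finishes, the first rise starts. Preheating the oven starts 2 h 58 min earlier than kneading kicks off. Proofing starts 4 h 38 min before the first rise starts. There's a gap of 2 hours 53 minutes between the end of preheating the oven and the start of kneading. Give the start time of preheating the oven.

2:37 PM

The first rise starts at 1:12 PM + 443 min = 8:35 PM.
Proofing starts at 8:35 PM − 278 min = 3:57 PM.
Mixing the batter starts at 3:57 PM − 285 min = 11:12 AM.
Preheating the oven ends at 11:12 AM + 210 min = 2:42 PM.
Kneading starts at 2:42 PM + 173 min = 5:35 PM.
Preheating the oven starts at 5:35 PM − 178 min = 2:37 PM.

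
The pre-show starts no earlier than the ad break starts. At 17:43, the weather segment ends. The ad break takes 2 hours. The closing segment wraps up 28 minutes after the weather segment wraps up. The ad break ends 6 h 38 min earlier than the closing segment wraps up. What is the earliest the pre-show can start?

The closing segment ends at 17:43 + 28 min = 18:11.
The ad break ends at 18:11 − 398 min = 11:33.
The ad break starts at 11:33 − 120 min = 09:33.
The pre-show is bounded by the ad break, so the earliest it can start is 09:33.

09:33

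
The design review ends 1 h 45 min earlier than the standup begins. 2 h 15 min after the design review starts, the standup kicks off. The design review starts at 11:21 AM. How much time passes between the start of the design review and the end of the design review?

The standup starts at 11:21 AM + 135 min = 1:36 PM.
The design review ends at 1:36 PM − 105 min = 11:51 AM.
From 11:21 AM to 11:51 AM is 0.5 hours.

0.5 hours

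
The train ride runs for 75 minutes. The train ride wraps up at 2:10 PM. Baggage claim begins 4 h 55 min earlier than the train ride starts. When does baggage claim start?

The train ride starts at 2:10 PM − 75 min = 12:55 PM.
Baggage claim starts at 12:55 PM − 295 min = 8:00 AM.

8:00 AM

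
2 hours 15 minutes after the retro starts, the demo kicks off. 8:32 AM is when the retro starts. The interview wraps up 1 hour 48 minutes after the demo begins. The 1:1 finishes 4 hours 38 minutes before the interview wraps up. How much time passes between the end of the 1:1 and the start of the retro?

35 minutes

The demo starts at 8:32 AM + 135 min = 10:47 AM.
The interview ends at 10:47 AM + 108 min = 12:35 PM.
The 1:1 ends at 12:35 PM − 278 min = 7:57 AM.
From 7:57 AM to 8:32 AM is 35 minutes.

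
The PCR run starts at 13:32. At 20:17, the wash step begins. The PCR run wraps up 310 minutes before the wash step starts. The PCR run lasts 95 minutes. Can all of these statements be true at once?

The PCR run ends at 20:17 − 310 min = 15:07.
The PCR run starts at 15:07 − 95 min = 13:32.
That matches the stated 13:32, so the schedule is consistent.

Yes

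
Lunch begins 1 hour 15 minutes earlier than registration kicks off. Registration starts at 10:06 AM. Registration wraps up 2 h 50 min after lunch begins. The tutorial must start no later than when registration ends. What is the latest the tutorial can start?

Lunch starts at 10:06 AM − 75 min = 8:51 AM.
Registration ends at 8:51 AM + 170 min = 11:41 AM.
The tutorial is bounded by registration, so the latest it can start is 11:41 AM.

11:41 AM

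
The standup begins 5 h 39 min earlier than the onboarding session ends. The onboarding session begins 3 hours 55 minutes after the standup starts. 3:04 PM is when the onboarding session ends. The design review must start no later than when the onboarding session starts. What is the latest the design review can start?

1:20 PM

The standup starts at 3:04 PM − 339 min = 9:25 AM.
The onboarding session starts at 9:25 AM + 235 min = 1:20 PM.
The design review is bounded by the onboarding session, so the latest it can start is 1:20 PM.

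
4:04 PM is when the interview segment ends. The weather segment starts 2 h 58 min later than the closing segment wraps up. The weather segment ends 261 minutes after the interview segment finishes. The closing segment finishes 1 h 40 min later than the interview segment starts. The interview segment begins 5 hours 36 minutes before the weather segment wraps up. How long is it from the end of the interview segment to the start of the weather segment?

3 h 23 min

The weather segment ends at 4:04 PM + 261 min = 8:25 PM.
The interview segment starts at 8:25 PM − 336 min = 2:49 PM.
The closing segment ends at 2:49 PM + 100 min = 4:29 PM.
The weather segment starts at 4:29 PM + 178 min = 7:27 PM.
From 4:04 PM to 7:27 PM is 3 h 23 min.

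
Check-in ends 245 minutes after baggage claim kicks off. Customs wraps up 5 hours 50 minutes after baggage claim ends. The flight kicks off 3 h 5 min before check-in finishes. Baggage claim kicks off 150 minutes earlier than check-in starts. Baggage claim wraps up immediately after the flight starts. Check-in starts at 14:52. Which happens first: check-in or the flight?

Baggage claim starts at 14:52 − 150 min = 12:22.
Check-in ends at 12:22 + 245 min = 16:27.
The flight starts at 16:27 − 185 min = 13:22.
Check-in starts at 14:52 and the flight starts at 13:22, so the flight is first.

the flight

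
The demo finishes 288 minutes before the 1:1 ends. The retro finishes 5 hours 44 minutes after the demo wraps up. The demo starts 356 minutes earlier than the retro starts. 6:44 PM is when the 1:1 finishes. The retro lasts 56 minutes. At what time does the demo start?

The demo ends at 6:44 PM − 288 min = 1:56 PM.
The retro ends at 1:56 PM + 344 min = 7:40 PM.
The retro starts at 7:40 PM − 56 min = 6:44 PM.
The demo starts at 6:44 PM − 356 min = 12:48 PM.

12:48 PM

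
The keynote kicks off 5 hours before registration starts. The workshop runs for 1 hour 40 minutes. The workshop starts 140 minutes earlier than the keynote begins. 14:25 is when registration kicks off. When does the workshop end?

08:45

The keynote starts at 14:25 − 300 min = 09:25.
The workshop starts at 09:25 − 140 min = 07:05.
The workshop ends at 07:05 + 100 min = 08:45.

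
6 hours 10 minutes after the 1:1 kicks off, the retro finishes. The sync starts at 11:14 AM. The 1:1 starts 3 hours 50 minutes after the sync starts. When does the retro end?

The 1:1 starts at 11:14 AM + 230 min = 3:04 PM.
The retro ends at 3:04 PM + 370 min = 9:14 PM.

9:14 PM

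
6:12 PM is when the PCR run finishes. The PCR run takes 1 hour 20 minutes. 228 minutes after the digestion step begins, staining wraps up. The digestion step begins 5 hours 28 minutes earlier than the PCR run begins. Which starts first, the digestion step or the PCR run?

The PCR run starts at 6:12 PM − 80 min = 4:52 PM.
The digestion step starts at 4:52 PM − 328 min = 11:24 AM.
The digestion step starts at 11:24 AM and the PCR run starts at 4:52 PM, so the digestion step is first.

the digestion step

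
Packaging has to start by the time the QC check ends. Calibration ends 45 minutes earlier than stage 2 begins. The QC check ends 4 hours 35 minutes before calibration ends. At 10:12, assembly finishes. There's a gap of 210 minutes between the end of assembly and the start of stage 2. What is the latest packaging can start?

08:22

Stage 2 starts at 10:12 + 210 min = 13:42.
Calibration ends at 13:42 − 45 min = 12:57.
The QC check ends at 12:57 − 275 min = 08:22.
Packaging is bounded by the QC check, so the latest it can start is 08:22.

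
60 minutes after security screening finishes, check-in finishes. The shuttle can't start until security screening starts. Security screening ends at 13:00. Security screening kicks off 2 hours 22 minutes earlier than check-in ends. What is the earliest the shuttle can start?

Check-in ends at 13:00 + 60 min = 14:00.
Security screening starts at 14:00 − 142 min = 11:38.
The shuttle is bounded by security screening, so the earliest it can start is 11:38.

11:38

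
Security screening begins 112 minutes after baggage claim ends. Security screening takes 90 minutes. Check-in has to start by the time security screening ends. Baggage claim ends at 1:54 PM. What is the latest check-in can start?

5:16 PM

Security screening starts at 1:54 PM + 112 min = 3:46 PM.
Security screening ends at 3:46 PM + 90 min = 5:16 PM.
Check-in is bounded by security screening, so the latest it can start is 5:16 PM.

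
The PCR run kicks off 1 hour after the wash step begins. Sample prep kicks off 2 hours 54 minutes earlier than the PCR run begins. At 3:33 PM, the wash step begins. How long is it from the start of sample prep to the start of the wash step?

1 hour 54 minutes

The PCR run starts at 3:33 PM + 60 min = 4:33 PM.
Sample prep starts at 4:33 PM − 174 min = 1:39 PM.
From 1:39 PM to 3:33 PM is 1 hour 54 minutes.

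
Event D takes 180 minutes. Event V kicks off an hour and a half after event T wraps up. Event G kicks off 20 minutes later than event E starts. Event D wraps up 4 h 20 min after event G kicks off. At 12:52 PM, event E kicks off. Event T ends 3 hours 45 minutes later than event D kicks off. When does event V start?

Event G starts at 12:52 PM + 20 min = 1:12 PM.
Event D ends at 1:12 PM + 260 min = 5:32 PM.
Event D starts at 5:32 PM − 180 min = 2:32 PM.
Event T ends at 2:32 PM + 225 min = 6:17 PM.
Event V starts at 6:17 PM + 90 min = 7:47 PM.

7:47 PM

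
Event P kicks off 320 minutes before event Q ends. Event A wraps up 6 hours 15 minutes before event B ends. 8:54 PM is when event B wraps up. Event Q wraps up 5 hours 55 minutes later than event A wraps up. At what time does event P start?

Event A ends at 8:54 PM − 375 min = 2:39 PM.
Event Q ends at 2:39 PM + 355 min = 8:34 PM.
Event P starts at 8:34 PM − 320 min = 3:14 PM.

3:14 PM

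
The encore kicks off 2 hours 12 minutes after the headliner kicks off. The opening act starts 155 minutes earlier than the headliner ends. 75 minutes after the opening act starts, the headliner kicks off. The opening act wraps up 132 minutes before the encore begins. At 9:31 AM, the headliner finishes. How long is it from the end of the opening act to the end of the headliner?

The opening act starts at 9:31 AM − 155 min = 6:56 AM.
The headliner starts at 6:56 AM + 75 min = 8:11 AM.
The encore starts at 8:11 AM + 132 min = 10:23 AM.
The opening act ends at 10:23 AM − 132 min = 8:11 AM.
From 8:11 AM to 9:31 AM is 80 minutes.

80 minutes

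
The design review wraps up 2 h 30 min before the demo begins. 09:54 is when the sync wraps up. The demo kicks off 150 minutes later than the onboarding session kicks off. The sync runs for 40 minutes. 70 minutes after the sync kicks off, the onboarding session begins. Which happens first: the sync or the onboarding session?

The sync starts at 09:54 − 40 min = 09:14.
The onboarding session starts at 09:14 + 70 min = 10:24.
The sync starts at 09:14 and the onboarding session starts at 10:24, so the sync is first.

the sync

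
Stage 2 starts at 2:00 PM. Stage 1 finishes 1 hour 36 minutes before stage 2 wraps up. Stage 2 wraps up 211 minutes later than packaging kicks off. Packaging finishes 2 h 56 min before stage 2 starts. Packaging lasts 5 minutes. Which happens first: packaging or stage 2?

packaging

Packaging ends at 2:00 PM − 176 min = 11:04 AM.
Packaging starts at 11:04 AM − 5 min = 10:59 AM.
Packaging starts at 10:59 AM and stage 2 starts at 2:00 PM, so packaging is first.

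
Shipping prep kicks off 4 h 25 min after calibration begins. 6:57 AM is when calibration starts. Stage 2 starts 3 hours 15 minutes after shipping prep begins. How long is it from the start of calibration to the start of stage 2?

7 h 40 min

Shipping prep starts at 6:57 AM + 265 min = 11:22 AM.
Stage 2 starts at 11:22 AM + 195 min = 2:37 PM.
From 6:57 AM to 2:37 PM is 7 h 40 min.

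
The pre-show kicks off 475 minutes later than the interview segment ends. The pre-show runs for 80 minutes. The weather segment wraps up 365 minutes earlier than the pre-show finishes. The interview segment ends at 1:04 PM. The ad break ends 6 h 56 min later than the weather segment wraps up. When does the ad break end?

The pre-show starts at 1:04 PM + 475 min = 8:59 PM.
The pre-show ends at 8:59 PM + 80 min = 10:19 PM.
The weather segment ends at 10:19 PM − 365 min = 4:14 PM.
The ad break ends at 4:14 PM + 416 min = 11:10 PM.

11:10 PM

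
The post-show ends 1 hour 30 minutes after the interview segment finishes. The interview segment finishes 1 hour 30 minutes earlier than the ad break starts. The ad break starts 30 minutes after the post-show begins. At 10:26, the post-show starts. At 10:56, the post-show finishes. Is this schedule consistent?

The ad break starts at 10:26 + 30 min = 10:56.
The interview segment ends at 10:56 − 90 min = 09:26.
The post-show ends at 09:26 + 90 min = 10:56.
That matches the stated 10:56, so the schedule is consistent.

Yes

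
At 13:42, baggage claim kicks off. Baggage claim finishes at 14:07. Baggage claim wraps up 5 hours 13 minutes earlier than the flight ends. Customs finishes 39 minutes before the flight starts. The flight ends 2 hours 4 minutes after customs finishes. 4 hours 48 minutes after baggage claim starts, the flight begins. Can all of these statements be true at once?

The flight starts at 13:42 + 288 min = 18:30.
Customs ends at 18:30 − 39 min = 17:51.
The flight ends at 17:51 + 124 min = 19:55.
Baggage claim ends at 19:55 − 313 min = 14:42.
But baggage claim is also said to end at 14:07 — a 35-minute conflict.

No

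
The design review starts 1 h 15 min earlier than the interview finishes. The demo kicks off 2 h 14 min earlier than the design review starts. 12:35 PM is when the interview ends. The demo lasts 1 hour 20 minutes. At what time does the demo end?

10:26 AM

The design review starts at 12:35 PM − 75 min = 11:20 AM.
The demo starts at 11:20 AM − 134 min = 9:06 AM.
The demo ends at 9:06 AM + 80 min = 10:26 AM.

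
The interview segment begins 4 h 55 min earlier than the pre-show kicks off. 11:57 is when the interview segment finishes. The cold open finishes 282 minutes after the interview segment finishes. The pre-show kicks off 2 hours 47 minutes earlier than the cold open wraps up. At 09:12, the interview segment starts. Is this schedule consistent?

The cold open ends at 11:57 + 282 min = 16:39.
The pre-show starts at 16:39 − 167 min = 13:52.
The interview segment starts at 13:52 − 295 min = 08:57.
But the interview segment is also said to start at 09:12 — a 15-minute conflict.

No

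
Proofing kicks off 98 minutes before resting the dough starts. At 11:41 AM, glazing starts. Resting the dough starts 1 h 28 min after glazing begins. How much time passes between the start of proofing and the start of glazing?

10 minutes

Resting the dough starts at 11:41 AM + 88 min = 1:09 PM.
Proofing starts at 1:09 PM − 98 min = 11:31 AM.
From 11:31 AM to 11:41 AM is 10 minutes.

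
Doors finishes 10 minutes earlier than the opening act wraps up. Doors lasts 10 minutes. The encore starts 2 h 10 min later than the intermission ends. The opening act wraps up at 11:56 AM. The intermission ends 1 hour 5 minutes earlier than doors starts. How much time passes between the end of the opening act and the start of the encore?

45 minutes

Doors ends at 11:56 AM − 10 min = 11:46 AM.
Doors starts at 11:46 AM − 10 min = 11:36 AM.
The intermission ends at 11:36 AM − 65 min = 10:31 AM.
The encore starts at 10:31 AM + 130 min = 12:41 PM.
From 11:56 AM to 12:41 PM is 45 minutes.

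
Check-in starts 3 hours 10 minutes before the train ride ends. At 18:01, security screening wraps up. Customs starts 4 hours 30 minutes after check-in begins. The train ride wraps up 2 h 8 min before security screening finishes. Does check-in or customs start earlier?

check-in

The train ride ends at 18:01 − 128 min = 15:53.
Check-in starts at 15:53 − 190 min = 12:43.
Customs starts at 12:43 + 270 min = 17:13.
Check-in starts at 12:43 and customs starts at 17:13, so check-in is first.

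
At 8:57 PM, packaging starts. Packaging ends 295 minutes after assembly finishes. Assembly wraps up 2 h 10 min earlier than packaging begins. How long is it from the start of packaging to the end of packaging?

165 minutes

Assembly ends at 8:57 PM − 130 min = 6:47 PM.
Packaging ends at 6:47 PM + 295 min = 11:42 PM.
From 8:57 PM to 11:42 PM is 165 minutes.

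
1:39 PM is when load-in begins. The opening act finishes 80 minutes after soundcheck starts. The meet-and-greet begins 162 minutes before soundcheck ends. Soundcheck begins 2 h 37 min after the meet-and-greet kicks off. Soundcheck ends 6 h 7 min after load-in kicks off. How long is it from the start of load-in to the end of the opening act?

Soundcheck ends at 1:39 PM + 367 min = 7:46 PM.
The meet-and-greet starts at 7:46 PM − 162 min = 5:04 PM.
Soundcheck starts at 5:04 PM + 157 min = 7:41 PM.
The opening act ends at 7:41 PM + 80 min = 9:01 PM.
From 1:39 PM to 9:01 PM is 7 h 22 min.

7 h 22 min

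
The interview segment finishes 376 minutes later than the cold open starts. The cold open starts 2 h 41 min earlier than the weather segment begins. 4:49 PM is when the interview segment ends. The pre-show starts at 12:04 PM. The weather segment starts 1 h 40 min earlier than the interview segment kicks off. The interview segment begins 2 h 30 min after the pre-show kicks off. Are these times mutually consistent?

The interview segment starts at 12:04 PM + 150 min = 2:34 PM.
The weather segment starts at 2:34 PM − 100 min = 12:54 PM.
The cold open starts at 12:54 PM − 161 min = 10:13 AM.
The interview segment ends at 10:13 AM + 376 min = 4:29 PM.
But the interview segment is also said to end at 4:49 PM — a 20-minute conflict.

No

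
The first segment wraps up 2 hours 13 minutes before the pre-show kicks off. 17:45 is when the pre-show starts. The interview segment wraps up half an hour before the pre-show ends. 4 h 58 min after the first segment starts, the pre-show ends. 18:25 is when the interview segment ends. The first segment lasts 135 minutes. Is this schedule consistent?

The first segment ends at 17:45 − 133 min = 15:32.
The first segment starts at 15:32 − 135 min = 13:17.
The pre-show ends at 13:17 + 298 min = 18:15.
The interview segment ends at 18:15 − 30 min = 17:45.
But the interview segment is also said to end at 18:25 — a 40-minute conflict.

No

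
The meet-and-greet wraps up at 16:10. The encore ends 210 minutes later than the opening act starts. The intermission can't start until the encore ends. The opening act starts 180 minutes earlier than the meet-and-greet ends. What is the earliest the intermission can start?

16:40

The opening act starts at 16:10 − 180 min = 13:10.
The encore ends at 13:10 + 210 min = 16:40.
The intermission is bounded by the encore, so the earliest it can start is 16:40.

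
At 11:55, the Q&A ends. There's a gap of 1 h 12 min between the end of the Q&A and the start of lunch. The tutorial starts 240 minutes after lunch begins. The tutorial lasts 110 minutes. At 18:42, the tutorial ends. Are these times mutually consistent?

Lunch starts at 11:55 + 72 min = 13:07.
The tutorial starts at 13:07 + 240 min = 17:07.
The tutorial ends at 17:07 + 110 min = 18:57.
But the tutorial is also said to end at 18:42 — a 15-minute conflict.

No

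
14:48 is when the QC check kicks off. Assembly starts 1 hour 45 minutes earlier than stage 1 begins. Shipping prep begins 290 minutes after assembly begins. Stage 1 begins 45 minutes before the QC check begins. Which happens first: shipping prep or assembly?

assembly

Stage 1 starts at 14:48 − 45 min = 14:03.
Assembly starts at 14:03 − 105 min = 12:18.
Shipping prep starts at 12:18 + 290 min = 17:08.
Shipping prep starts at 17:08 and assembly starts at 12:18, so assembly is first.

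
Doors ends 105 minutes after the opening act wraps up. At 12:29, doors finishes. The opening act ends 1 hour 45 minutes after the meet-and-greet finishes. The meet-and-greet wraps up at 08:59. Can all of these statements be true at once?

The opening act ends at 08:59 + 105 min = 10:44.
Doors ends at 10:44 + 105 min = 12:29.
That matches the stated 12:29, so the schedule is consistent.

Yes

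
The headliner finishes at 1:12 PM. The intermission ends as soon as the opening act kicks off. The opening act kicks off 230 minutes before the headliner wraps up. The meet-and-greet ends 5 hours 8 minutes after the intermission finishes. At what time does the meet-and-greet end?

2:30 PM

The opening act starts at 1:12 PM − 230 min = 9:22 AM.
So the intermission ends at 9:22 AM.
The meet-and-greet ends at 9:22 AM + 308 min = 2:30 PM.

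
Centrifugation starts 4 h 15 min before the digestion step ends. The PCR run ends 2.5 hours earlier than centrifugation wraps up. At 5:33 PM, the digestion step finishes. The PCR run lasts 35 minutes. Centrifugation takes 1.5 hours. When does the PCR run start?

11:43 AM

Centrifugation starts at 5:33 PM − 255 min = 1:18 PM.
Centrifugation ends at 1:18 PM + 90 min = 2:48 PM.
The PCR run ends at 2:48 PM − 150 min = 12:18 PM.
The PCR run starts at 12:18 PM − 35 min = 11:43 AM.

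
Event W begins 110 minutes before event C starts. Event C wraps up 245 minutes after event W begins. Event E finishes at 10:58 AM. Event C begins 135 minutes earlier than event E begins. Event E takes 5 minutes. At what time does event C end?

Event E starts at 10:58 AM − 5 min = 10:53 AM.
Event C starts at 10:53 AM − 135 min = 8:38 AM.
Event W starts at 8:38 AM − 110 min = 6:48 AM.
Event C ends at 6:48 AM + 245 min = 10:53 AM.

10:53 AM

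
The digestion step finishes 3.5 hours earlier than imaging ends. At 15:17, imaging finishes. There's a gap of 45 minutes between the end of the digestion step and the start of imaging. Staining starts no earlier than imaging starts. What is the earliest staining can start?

12:32

The digestion step ends at 15:17 − 210 min = 11:47.
Imaging starts at 11:47 + 45 min = 12:32.
Staining is bounded by imaging, so the earliest it can start is 12:32.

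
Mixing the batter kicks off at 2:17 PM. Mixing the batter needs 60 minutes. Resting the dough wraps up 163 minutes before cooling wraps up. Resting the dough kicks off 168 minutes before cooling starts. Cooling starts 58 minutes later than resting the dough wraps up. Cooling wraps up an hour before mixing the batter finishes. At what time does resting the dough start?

9:44 AM

Mixing the batter ends at 2:17 PM + 60 min = 3:17 PM.
Cooling ends at 3:17 PM − 60 min = 2:17 PM.
Resting the dough ends at 2:17 PM − 163 min = 11:34 AM.
Cooling starts at 11:34 AM + 58 min = 12:32 PM.
Resting the dough starts at 12:32 PM − 168 min = 9:44 AM.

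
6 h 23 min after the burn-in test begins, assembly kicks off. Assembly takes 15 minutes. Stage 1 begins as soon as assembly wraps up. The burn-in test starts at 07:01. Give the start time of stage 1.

13:39

Assembly starts at 07:01 + 383 min = 13:24.
Assembly ends at 13:24 + 15 min = 13:39.
So stage 1 starts at 13:39.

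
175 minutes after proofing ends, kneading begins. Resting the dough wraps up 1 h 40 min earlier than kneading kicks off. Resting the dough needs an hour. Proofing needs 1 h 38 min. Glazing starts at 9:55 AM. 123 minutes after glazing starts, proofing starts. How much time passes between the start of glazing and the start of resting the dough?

Proofing starts at 9:55 AM + 123 min = 11:58 AM.
Proofing ends at 11:58 AM + 98 min = 1:36 PM.
Kneading starts at 1:36 PM + 175 min = 4:31 PM.
Resting the dough ends at 4:31 PM − 100 min = 2:51 PM.
Resting the dough starts at 2:51 PM − 60 min = 1:51 PM.
From 9:55 AM to 1:51 PM is 236 minutes.

236 minutes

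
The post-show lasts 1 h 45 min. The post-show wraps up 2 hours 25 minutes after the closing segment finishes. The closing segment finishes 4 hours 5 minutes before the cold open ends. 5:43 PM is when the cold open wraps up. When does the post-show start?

2:18 PM

The closing segment ends at 5:43 PM − 245 min = 1:38 PM.
The post-show ends at 1:38 PM + 145 min = 4:03 PM.
The post-show starts at 4:03 PM − 105 min = 2:18 PM.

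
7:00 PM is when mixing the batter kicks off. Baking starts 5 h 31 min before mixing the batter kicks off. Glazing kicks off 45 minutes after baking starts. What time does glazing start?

Baking starts at 7:00 PM − 331 min = 1:29 PM.
Glazing starts at 1:29 PM + 45 min = 2:14 PM.

2:14 PM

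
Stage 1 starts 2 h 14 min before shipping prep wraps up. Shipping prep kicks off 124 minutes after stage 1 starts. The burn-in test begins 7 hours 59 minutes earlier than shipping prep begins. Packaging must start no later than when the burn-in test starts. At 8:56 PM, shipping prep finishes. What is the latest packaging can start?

Stage 1 starts at 8:56 PM − 134 min = 6:42 PM.
Shipping prep starts at 6:42 PM + 124 min = 8:46 PM.
The burn-in test starts at 8:46 PM − 479 min = 12:47 PM.
Packaging is bounded by the burn-in test, so the latest it can start is 12:47 PM.

12:47 PM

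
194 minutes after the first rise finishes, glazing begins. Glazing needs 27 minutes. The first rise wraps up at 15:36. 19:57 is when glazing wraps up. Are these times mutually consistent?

Glazing starts at 15:36 + 194 min = 18:50.
Glazing ends at 18:50 + 27 min = 19:17.
But glazing is also said to end at 19:57 — a 40-minute conflict.

No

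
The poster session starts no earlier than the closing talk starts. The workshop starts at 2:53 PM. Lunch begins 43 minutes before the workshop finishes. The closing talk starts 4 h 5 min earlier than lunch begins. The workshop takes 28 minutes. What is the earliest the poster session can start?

The workshop ends at 2:53 PM + 28 min = 3:21 PM.
Lunch starts at 3:21 PM − 43 min = 2:38 PM.
The closing talk starts at 2:38 PM − 245 min = 10:33 AM.
The poster session is bounded by the closing talk, so the earliest it can start is 10:33 AM.

10:33 AM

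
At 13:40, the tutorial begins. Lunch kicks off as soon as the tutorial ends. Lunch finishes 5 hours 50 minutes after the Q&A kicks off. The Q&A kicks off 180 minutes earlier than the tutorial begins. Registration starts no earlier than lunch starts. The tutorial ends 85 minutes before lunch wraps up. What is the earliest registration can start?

15:05

The Q&A starts at 13:40 − 180 min = 10:40.
Lunch ends at 10:40 + 350 min = 16:30.
The tutorial ends at 16:30 − 85 min = 15:05.
So lunch starts at 15:05.
Registration is bounded by lunch, so the earliest it can start is 15:05.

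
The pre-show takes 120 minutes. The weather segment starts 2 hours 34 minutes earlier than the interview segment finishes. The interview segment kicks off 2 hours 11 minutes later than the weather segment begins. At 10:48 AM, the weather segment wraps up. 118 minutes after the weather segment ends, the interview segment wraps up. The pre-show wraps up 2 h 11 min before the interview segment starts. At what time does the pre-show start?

8:12 AM

The interview segment ends at 10:48 AM + 118 min = 12:46 PM.
The weather segment starts at 12:46 PM − 154 min = 10:12 AM.
The interview segment starts at 10:12 AM + 131 min = 12:23 PM.
The pre-show ends at 12:23 PM − 131 min = 10:12 AM.
The pre-show starts at 10:12 AM − 120 min = 8:12 AM.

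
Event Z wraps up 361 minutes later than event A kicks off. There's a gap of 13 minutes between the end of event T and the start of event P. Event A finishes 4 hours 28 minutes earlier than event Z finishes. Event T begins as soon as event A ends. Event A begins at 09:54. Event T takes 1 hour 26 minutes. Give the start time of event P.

Event Z ends at 09:54 + 361 min = 15:55.
Event A ends at 15:55 − 268 min = 11:27.
So event T starts at 11:27.
Event T ends at 11:27 + 86 min = 12:53.
Event P starts at 12:53 + 13 min = 13:06.

13:06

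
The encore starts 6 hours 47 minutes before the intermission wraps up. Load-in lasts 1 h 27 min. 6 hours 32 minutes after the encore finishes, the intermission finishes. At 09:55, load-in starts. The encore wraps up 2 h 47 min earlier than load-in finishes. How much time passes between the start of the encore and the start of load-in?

95 minutes

Load-in ends at 09:55 + 87 min = 11:22.
The encore ends at 11:22 − 167 min = 08:35.
The intermission ends at 08:35 + 392 min = 15:07.
The encore starts at 15:07 − 407 min = 08:20.
From 08:20 to 09:55 is 95 minutes.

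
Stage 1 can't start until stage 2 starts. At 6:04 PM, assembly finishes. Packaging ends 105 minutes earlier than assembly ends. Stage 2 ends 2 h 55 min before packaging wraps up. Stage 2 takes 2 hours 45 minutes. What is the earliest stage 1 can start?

Packaging ends at 6:04 PM − 105 min = 4:19 PM.
Stage 2 ends at 4:19 PM − 175 min = 1:24 PM.
Stage 2 starts at 1:24 PM − 165 min = 10:39 AM.
Stage 1 is bounded by stage 2, so the earliest it can start is 10:39 AM.

10:39 AM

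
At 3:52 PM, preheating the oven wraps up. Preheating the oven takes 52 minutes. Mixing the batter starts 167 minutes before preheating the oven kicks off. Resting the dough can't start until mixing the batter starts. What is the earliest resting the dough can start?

Preheating the oven starts at 3:52 PM − 52 min = 3:00 PM.
Mixing the batter starts at 3:00 PM − 167 min = 12:13 PM.
Resting the dough is bounded by mixing the batter, so the earliest it can start is 12:13 PM.

12:13 PM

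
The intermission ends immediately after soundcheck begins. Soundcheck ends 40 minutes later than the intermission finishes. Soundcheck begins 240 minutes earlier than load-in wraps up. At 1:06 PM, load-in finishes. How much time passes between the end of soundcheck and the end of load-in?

Soundcheck starts at 1:06 PM − 240 min = 9:06 AM.
So the intermission ends at 9:06 AM.
Soundcheck ends at 9:06 AM + 40 min = 9:46 AM.
From 9:46 AM to 1:06 PM is 200 minutes.

200 minutes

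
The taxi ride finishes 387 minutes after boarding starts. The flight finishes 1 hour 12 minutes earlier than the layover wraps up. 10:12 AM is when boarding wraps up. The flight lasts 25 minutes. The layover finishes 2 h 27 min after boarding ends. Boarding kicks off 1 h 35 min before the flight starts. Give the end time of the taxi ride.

3:54 PM

The layover ends at 10:12 AM + 147 min = 12:39 PM.
The flight ends at 12:39 PM − 72 min = 11:27 AM.
The flight starts at 11:27 AM − 25 min = 11:02 AM.
Boarding starts at 11:02 AM − 95 min = 9:27 AM.
The taxi ride ends at 9:27 AM + 387 min = 3:54 PM.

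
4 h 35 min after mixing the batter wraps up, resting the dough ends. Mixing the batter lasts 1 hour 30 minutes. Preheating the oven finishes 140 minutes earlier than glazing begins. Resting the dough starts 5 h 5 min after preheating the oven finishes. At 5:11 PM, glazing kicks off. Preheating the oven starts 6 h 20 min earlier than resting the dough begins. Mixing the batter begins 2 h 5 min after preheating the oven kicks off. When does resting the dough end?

9:46 PM

Preheating the oven ends at 5:11 PM − 140 min = 2:51 PM.
Resting the dough starts at 2:51 PM + 305 min = 7:56 PM.
Preheating the oven starts at 7:56 PM − 380 min = 1:36 PM.
Mixing the batter starts at 1:36 PM + 125 min = 3:41 PM.
Mixing the batter ends at 3:41 PM + 90 min = 5:11 PM.
Resting the dough ends at 5:11 PM + 275 min = 9:46 PM.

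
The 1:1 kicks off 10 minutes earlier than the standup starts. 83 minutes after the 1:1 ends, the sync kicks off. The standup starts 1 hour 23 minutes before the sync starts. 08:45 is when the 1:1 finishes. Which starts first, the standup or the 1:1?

the 1:1

The sync starts at 08:45 + 83 min = 10:08.
The standup starts at 10:08 − 83 min = 08:45.
The 1:1 starts at 08:45 − 10 min = 08:35.
The standup starts at 08:45 and the 1:1 starts at 08:35, so the 1:1 is first.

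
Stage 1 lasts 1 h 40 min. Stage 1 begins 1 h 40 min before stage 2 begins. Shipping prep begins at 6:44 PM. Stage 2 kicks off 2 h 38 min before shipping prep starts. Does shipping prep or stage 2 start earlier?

Stage 2 starts at 6:44 PM − 158 min = 4:06 PM.
Shipping prep starts at 6:44 PM and stage 2 starts at 4:06 PM, so stage 2 is first.

stage 2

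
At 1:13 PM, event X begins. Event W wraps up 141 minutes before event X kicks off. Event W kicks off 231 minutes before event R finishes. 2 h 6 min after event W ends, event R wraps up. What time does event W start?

9:07 AM

Event W ends at 1:13 PM − 141 min = 10:52 AM.
Event R ends at 10:52 AM + 126 min = 12:58 PM.
Event W starts at 12:58 PM − 231 min = 9:07 AM.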